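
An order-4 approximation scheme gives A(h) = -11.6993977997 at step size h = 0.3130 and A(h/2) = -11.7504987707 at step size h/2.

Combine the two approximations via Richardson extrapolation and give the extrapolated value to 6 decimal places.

r = 4: numerator weight 16, denominator 15.
2^4×A(h/2) = -188.0079803312; minus A(h) gives -176.3085825315.
Denominator 16 − 1 = 15.
Extrapolated: (-176.3085825315) / 15 = -11.7539055021
Correction |R − A(h/2)| = 3.407e-03; gap |A(h/2) − A(h)| = 5.110e-02.

-11.753906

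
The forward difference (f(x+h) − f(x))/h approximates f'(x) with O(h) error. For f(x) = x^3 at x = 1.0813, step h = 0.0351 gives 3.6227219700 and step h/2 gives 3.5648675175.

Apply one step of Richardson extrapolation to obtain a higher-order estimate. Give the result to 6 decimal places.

r = 1: numerator weight 2, denominator 1.
2 × 3.5648675175 − 3.6227219700 = 3.5070130650
(2 × 3.5648675175 − 3.6227219700)/(2 − 1) = 3.5070130650

3.507013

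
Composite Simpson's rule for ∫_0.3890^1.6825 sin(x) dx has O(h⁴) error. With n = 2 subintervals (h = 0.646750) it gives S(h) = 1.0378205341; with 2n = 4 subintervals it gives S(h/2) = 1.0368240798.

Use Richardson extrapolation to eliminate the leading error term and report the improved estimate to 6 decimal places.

Leading term ∝ h^4; use weight 16 = 2^4.
2^4 × A(h/2) = 16.5891852768; minus A(h) gives 15.5513647427.
(16 × 1.0368240798 − 1.0378205341)/(16 − 1) = 1.0367576495
Correction |R − A(h/2)| = 6.643e-05; gap |A(h/2) − A(h)| = 9.965e-04.

1.036758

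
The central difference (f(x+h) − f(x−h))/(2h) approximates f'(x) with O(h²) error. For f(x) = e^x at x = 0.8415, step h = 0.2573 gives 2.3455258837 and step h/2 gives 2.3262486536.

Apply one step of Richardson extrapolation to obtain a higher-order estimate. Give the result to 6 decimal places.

2.319823

Order 2 gives 2^r = 4 and 2^r − 1 = 3.
2^2×A(h/2) = 9.3049946144; minus A(h) gives 6.9594687307.
R = 6.9594687307/3 = 2.3198229102
Gap between inputs: 1.928e-02; correction applied: −0.0064257434.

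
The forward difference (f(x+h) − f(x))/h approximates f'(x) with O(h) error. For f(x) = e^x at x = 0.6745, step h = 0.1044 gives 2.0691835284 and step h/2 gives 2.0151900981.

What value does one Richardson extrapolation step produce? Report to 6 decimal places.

r = 1, so 2^r = 2.
Weighted: 4.0303801962 − 2.0691835284 = 1.9611966678
R = 1.9611966678/1 = 1.9611966678
Shift from A(h/2): −0.0539934303.

1.961197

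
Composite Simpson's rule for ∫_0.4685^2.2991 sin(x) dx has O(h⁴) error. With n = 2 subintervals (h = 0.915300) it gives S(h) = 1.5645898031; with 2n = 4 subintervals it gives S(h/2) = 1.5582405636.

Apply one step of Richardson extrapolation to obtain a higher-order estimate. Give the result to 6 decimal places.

1.557817

Leading term ∝ h^4; use weight 16 = 2^4.
2^4 × A(h/2) = 24.9318490176; minus A(h) gives 23.3672592145.
Denominator 16 − 1 = 15.
R = 23.3672592145/15 = 1.5578172810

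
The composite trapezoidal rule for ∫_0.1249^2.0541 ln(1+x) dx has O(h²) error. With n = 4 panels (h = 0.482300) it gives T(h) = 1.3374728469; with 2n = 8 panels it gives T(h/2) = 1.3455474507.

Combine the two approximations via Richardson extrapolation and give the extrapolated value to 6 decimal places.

Error is O(h^2); halving h shrinks it by 2^2 = 4.
Weighted: 5.3821898028 − 1.3374728469 = 4.0447169559
Denominator 4 − 1 = 3.
(4*1.3455474507 − 1.3374728469)/(4 − 1) = 1.3482389853
Shift from A(h/2): +0.0026915346.

1.348239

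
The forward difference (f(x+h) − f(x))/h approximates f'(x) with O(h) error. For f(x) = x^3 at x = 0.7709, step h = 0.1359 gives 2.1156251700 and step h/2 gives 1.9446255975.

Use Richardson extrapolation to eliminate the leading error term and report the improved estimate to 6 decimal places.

1.773626

r = 1: numerator weight 2, denominator 1.
2 × 1.9446255975 = 3.8892511950; subtract 2.1156251700 → 1.7736260250
(2 × 1.9446255975 − 2.1156251700)/(2 − 1) = 1.7736260250
Gap between inputs: 1.710e-01; correction applied: −0.1709995725.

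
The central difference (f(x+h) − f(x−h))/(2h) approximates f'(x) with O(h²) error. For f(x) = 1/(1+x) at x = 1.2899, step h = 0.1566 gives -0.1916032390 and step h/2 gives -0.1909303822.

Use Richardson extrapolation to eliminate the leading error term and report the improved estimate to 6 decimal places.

r = 2, so 2^r = 4.
4*(-0.1909303822) − (-0.1916032390) = -0.5721182898
(-0.5721182898) ÷ 3 = -0.1907060966
Shift from A(h/2): +0.0002242856.

-0.190706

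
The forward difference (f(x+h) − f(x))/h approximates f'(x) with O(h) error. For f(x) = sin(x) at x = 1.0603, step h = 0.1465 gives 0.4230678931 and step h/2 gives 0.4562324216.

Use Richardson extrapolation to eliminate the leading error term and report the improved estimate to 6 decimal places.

0.489397

Method order is 1; weight 2^1 = 2.
A(h/2) − A(h) = 0.4562324216 − 0.4230678931 = 0.0331645285
Correction (A(h/2) − A(h))/(2 − 1) = 0.0331645285/1 = 0.0331645285
R = A(h/2) + (A(h/2) − A(h))/1 = 0.4562324216 + 0.0331645285 = 0.4893969501
Correction |R − A(h/2)| = 3.316e-02; gap |A(h/2) − A(h)| = 3.316e-02.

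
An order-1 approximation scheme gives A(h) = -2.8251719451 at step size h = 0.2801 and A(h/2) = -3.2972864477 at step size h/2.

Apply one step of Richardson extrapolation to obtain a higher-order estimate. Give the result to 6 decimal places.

-3.769401

The method has order 1: 2^1 = 2.
2^1·A(h/2) = -6.5945728954; minus A(h) gives -3.7694009503.
Denominator 2 − 1 = 1.
Result: -3.7694009503
Gap between inputs: 4.721e-01; correction applied: −0.4721145026.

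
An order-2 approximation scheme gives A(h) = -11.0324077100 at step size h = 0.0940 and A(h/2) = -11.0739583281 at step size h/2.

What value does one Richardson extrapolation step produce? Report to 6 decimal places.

Method order is 2; weight 2^2 = 4.
4*(-11.0739583281) = -44.2958333124; subtract (-11.0324077100) → -33.2634256024
Divide by 2^2 − 1 = 3.
Result: -11.0878085341

-11.087809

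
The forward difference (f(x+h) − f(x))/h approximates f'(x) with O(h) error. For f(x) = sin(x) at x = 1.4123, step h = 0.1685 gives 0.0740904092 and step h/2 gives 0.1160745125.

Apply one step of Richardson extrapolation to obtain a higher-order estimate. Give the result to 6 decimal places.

0.158059

r = 1: numerator weight 2, denominator 1.
2 × 0.1160745125 − 0.0740904092 = 0.1580586158
Denominator 2 − 1 = 1.
Result: 0.1580586158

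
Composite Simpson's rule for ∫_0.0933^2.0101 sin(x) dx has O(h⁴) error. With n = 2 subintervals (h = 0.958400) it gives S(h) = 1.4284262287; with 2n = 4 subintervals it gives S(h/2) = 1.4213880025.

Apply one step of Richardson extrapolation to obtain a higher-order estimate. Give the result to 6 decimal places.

1.420919

Method order is 4; weight 2^4 = 16.
Difference of the inputs: 1.4213880025 − 1.4284262287 = -0.0070382262
Correction (A(h/2) − A(h))/(16 − 1) = (-0.0070382262)/15 = -0.0004692151
R = 1.4213880025 − 0.0004692151 = 1.4209187874
Gap between inputs: 7.038e-03; correction applied: −0.0004692151.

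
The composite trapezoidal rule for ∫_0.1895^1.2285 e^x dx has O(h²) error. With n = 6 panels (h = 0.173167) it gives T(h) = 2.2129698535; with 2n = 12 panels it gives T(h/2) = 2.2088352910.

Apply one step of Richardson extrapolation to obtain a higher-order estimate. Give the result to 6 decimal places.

r = 2: numerator weight 4, denominator 3.
Top: 4(2.2088352910) − (2.2129698535) = 6.6223713105
6.6223713105 ÷ 3 = 2.2074571035
Shift from A(h/2): −0.0013781875.

2.207457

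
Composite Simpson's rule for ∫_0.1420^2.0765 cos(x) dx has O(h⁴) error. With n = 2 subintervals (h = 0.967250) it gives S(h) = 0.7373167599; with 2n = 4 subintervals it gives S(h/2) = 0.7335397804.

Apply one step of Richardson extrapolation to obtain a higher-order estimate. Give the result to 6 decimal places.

0.733288

r = 4: numerator weight 16, denominator 15.
16*0.7335397804 − 0.7373167599 = 10.9993197265
10.9993197265 ÷ 15 = 0.7332879818
Shift from A(h/2): −0.0002517986.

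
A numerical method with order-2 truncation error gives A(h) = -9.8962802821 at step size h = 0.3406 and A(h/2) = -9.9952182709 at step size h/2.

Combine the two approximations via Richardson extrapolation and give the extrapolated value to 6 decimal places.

-10.028198

Method order is 2; weight 2^2 = 4.
4 × (-9.9952182709) = -39.9808730836; (-39.9808730836) − (-9.8962802821) = -30.0845928015
(-30.0845928015) ÷ 3 = -10.0281976005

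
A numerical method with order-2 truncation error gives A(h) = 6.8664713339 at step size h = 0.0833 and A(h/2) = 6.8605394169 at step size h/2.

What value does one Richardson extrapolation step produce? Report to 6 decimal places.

Leading term ∝ h^2; use weight 4 = 2^2.
4×6.8605394169 = 27.4421576676; subtract 6.8664713339 → 20.5756863337
Divide by 2^2 − 1 = 3.
Result: 6.8585621112

6.858562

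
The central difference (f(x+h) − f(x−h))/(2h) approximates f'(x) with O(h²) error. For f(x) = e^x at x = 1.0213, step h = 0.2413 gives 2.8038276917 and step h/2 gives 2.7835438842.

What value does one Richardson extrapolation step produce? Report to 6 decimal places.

Error is O(h^2); halving h shrinks it by 2^2 = 4.
2^2·A(h/2) = 11.1341755368; minus A(h) gives 8.3303478451.
8.3303478451 ÷ 3 = 2.7767826150
Shift from A(h/2): −0.0067612692.

2.776783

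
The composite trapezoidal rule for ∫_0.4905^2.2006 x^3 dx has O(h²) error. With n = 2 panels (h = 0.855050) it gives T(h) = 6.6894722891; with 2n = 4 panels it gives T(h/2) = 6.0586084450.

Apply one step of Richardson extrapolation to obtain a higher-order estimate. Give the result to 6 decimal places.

Error is O(h^2); halving h shrinks it by 2^2 = 4.
2^2·A(h/2) = 24.2344337800; minus A(h) gives 17.5449614909.
(4·6.0586084450 − 6.6894722891)/(4 − 1) = 5.8483204970

5.848320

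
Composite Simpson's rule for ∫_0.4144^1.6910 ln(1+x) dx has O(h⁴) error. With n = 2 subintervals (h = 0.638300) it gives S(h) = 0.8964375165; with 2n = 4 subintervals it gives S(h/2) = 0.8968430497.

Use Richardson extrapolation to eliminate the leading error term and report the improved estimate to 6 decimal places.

0.896870

r = 4: numerator weight 16, denominator 15.
Difference of the inputs: 0.8968430497 − 0.8964375165 = 0.0004055332
Divide by 2^4 − 1 = 15: 0.0004055332/15 = 0.0000270355
R = 0.8968430497 + 0.0000270355 = 0.8968700852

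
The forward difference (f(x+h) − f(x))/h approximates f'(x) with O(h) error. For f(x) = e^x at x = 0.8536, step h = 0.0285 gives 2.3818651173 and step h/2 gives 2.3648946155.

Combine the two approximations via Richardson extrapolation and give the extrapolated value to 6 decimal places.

2.347924

Leading term ∝ h^1; use weight 2 = 2^1.
2·2.3648946155 = 4.7297892310; subtract 2.3818651173 → 2.3479241137
Divide by 2^1 − 1 = 1.
(2·2.3648946155 − 2.3818651173)/(2 − 1) = 2.3479241137
Gap between inputs: 1.697e-02; correction applied: −0.0169705018.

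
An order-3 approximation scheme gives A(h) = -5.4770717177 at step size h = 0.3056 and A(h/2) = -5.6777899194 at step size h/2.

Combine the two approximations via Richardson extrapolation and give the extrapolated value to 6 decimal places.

-5.706464

The method has order 3: 2^3 = 8.
Top: 8(-5.6777899194) − (-5.4770717177) = -39.9452476375
(8 × (-5.6777899194) − (-5.4770717177))/(8 − 1) = -5.7064639482
Gap between inputs: 2.007e-01; correction applied: −0.0286740288.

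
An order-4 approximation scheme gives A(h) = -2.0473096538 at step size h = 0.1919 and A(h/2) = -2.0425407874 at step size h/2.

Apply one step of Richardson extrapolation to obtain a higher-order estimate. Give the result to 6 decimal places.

-2.042223

The method has order 4: 2^4 = 16.
16*(-2.0425407874) = -32.6806525984; (-32.6806525984) − (-2.0473096538) = -30.6333429446
Divide by 2^4 − 1 = 15.
Result: -2.0422228630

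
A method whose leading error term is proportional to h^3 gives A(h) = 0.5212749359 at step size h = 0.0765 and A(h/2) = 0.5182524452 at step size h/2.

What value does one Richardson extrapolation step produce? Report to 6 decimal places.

r = 3: numerator weight 8, denominator 7.
8 × 0.5182524452 = 4.1460195616; 4.1460195616 − 0.5212749359 = 3.6247446257
(8 × 0.5182524452 − 0.5212749359)/(8 − 1) = 0.5178206608

0.517821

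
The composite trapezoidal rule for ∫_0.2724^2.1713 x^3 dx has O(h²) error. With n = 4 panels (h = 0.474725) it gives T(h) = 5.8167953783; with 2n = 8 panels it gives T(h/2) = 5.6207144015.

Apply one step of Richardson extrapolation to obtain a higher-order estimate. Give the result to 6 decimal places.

Method order is 2; weight 2^2 = 4.
4·5.6207144015 = 22.4828576060; 22.4828576060 − 5.8167953783 = 16.6660622277
Denominator 4 − 1 = 3.
So the Richardson estimate is 5.5553540759.

5.555354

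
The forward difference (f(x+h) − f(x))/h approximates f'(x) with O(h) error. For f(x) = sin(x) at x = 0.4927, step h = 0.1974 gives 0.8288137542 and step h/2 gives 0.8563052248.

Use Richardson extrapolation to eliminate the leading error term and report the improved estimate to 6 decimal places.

Method order is 1; weight 2^1 = 2.
A(h/2) − A(h) = 0.8563052248 − 0.8288137542 = 0.0274914706
Correction (A(h/2) − A(h))/(2 − 1) = 0.0274914706/1 = 0.0274914706
R = A(h/2) + (A(h/2) − A(h))/1 = 0.8563052248 + 0.0274914706 = 0.8837966954

0.883797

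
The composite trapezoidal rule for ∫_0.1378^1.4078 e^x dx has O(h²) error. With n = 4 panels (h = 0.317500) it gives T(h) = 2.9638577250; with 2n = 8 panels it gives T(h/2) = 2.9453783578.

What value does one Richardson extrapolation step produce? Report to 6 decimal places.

Method order is 2; weight 2^2 = 4.
4*2.9453783578 = 11.7815134312; subtract 2.9638577250 → 8.8176557062
R = 8.8176557062/3 = 2.9392185687

2.939219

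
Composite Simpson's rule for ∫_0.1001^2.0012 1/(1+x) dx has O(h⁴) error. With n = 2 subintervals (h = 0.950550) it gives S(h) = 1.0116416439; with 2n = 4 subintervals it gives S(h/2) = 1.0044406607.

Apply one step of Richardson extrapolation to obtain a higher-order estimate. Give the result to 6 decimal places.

Order 4 gives 2^r = 16 and 2^r − 1 = 15.
16·1.0044406607 − 1.0116416439 = 15.0594089273
Denominator 16 − 1 = 15.
(16·1.0044406607 − 1.0116416439)/(16 − 1) = 1.0039605952

1.003961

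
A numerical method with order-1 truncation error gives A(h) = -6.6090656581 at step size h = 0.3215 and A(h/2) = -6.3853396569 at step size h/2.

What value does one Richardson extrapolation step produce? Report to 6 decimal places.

Method order is 1; weight 2^1 = 2.
2*(-6.3853396569) = -12.7706793138; (-12.7706793138) − (-6.6090656581) = -6.1616136557
(2*(-6.3853396569) − (-6.6090656581))/(2 − 1) = -6.1616136557

-6.161614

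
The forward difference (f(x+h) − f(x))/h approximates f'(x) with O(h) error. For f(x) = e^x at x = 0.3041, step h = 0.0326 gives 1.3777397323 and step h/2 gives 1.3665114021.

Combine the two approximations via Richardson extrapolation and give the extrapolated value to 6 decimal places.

1.355283

Order 1 gives 2^r = 2 and 2^r − 1 = 1.
2^1 × A(h/2) = 2.7330228042; minus A(h) gives 1.3552830719.
Divide by 2^1 − 1 = 1.
(2 × 1.3665114021 − 1.3777397323)/(2 − 1) = 1.3552830719
Shift from A(h/2): −0.0112283302.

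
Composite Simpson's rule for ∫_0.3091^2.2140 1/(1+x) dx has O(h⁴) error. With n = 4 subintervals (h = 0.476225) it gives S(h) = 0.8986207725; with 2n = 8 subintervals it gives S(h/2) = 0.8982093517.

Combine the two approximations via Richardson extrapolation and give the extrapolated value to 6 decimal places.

With r = 4 the leading error scales as h^4, so the weight is 2^4 = 16.
2^4·A(h/2) = 14.3713496272; minus A(h) gives 13.4727288547.
Denominator 16 − 1 = 15.
R = 13.4727288547/15 = 0.8981819236

0.898182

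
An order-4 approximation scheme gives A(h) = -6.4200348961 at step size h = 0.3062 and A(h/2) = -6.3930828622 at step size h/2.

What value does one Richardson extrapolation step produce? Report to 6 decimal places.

-6.391286

r = 4: numerator weight 16, denominator 15.
Weighted: (-102.2893257952) − (-6.4200348961) = -95.8692908991
Divide by 2^4 − 1 = 15.
Extrapolated: (-95.8692908991) / 15 = -6.3912860599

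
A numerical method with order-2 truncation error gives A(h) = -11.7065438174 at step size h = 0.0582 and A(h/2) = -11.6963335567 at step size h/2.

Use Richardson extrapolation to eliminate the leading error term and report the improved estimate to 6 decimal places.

Error is O(h^2); halving h shrinks it by 2^2 = 4.
4×(-11.6963335567) = -46.7853342268; (-46.7853342268) − (-11.7065438174) = -35.0787904094
(4×(-11.6963335567) − (-11.7065438174))/(4 − 1) = -11.6929301365
Correction |R − A(h/2)| = 3.403e-03; gap |A(h/2) − A(h)| = 1.021e-02.

-11.692930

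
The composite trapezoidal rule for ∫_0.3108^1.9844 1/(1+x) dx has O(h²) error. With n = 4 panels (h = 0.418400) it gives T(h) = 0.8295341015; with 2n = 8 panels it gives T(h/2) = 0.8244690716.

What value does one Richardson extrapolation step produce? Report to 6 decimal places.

0.822781

Leading term ∝ h^2; use weight 4 = 2^2.
Numerator 4 × A(h/2) − A(h) = 4 × 0.8244690716 − 0.8295341015 = 2.4683421849
Divide by 2^2 − 1 = 3.
Extrapolated: 2.4683421849 / 3 = 0.8227807283
Shift from A(h/2): −0.0016883433.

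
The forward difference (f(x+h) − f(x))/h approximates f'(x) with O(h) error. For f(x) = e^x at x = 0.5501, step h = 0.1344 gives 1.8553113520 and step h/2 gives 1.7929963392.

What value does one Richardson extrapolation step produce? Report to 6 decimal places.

r = 1: numerator weight 2, denominator 1.
2×1.7929963392 = 3.5859926784; subtract 1.8553113520 → 1.7306813264
Divide by 2^1 − 1 = 1.
R = 1.7306813264/1 = 1.7306813264

1.730681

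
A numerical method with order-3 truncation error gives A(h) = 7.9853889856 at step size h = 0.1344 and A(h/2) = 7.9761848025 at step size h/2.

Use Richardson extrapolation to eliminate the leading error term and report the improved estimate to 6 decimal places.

Error is O(h^3); halving h shrinks it by 2^3 = 8.
Weighted: 63.8094784200 − 7.9853889856 = 55.8240894344
Denominator 8 − 1 = 7.
Result: 7.9748699192
Correction |R − A(h/2)| = 1.315e-03; gap |A(h/2) − A(h)| = 9.204e-03.

7.974870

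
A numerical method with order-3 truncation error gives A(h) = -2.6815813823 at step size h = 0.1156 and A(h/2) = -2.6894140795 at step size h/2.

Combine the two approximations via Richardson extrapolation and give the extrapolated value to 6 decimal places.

-2.690533

The method has order 3: 2^3 = 8.
2^3 × A(h/2) = -21.5153126360; minus A(h) gives -18.8337312537.
R = (-18.8337312537)/7 = -2.6905330362
Shift from A(h/2): −0.0011189567.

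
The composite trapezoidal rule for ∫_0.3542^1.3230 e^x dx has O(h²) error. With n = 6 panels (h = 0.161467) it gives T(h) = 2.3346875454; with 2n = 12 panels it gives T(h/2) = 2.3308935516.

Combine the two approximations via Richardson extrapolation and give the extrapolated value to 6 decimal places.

Error is O(h^2); halving h shrinks it by 2^2 = 4.
4*2.3308935516 − 2.3346875454 = 6.9888866610
R = 6.9888866610/3 = 2.3296288870

2.329629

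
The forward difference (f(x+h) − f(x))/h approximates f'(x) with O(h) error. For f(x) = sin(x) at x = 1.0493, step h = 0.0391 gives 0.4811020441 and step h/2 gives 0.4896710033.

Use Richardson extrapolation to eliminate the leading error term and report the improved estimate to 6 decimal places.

0.498240

The method has order 1: 2^1 = 2.
2·0.4896710033 − 0.4811020441 = 0.4982399625
0.4982399625 ÷ 1 = 0.4982399625
Correction |R − A(h/2)| = 8.569e-03; gap |A(h/2) − A(h)| = 8.569e-03.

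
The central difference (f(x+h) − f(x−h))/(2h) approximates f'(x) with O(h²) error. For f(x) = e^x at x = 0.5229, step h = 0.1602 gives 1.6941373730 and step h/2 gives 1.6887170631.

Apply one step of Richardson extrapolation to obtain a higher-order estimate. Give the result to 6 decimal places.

r = 2, so 2^r = 4.
Numerator 4*A(h/2) − A(h) = 4*1.6887170631 − 1.6941373730 = 5.0607308794
5.0607308794 ÷ 3 = 1.6869102931
Shift from A(h/2): −0.0018067700.

1.686910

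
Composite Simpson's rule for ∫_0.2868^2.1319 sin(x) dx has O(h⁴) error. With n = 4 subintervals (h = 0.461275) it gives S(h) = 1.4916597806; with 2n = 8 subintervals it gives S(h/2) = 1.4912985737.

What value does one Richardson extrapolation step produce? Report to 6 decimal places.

1.491274

With r = 4 the leading error scales as h^4, so the weight is 2^4 = 16.
Numerator 16·A(h/2) − A(h) = 16·1.4912985737 − 1.4916597806 = 22.3691173986
22.3691173986 ÷ 15 = 1.4912744932
Gap between inputs: 3.612e-04; correction applied: −0.0000240805.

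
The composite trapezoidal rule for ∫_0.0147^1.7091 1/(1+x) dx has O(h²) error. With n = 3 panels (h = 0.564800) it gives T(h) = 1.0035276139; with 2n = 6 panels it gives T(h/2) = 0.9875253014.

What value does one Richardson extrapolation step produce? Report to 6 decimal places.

r = 2: numerator weight 4, denominator 3.
Numerator 4*A(h/2) − A(h) = 4*0.9875253014 − 1.0035276139 = 2.9465735917
2.9465735917 ÷ 3 = 0.9821911972
Correction |R − A(h/2)| = 5.334e-03; gap |A(h/2) − A(h)| = 1.600e-02.

0.982191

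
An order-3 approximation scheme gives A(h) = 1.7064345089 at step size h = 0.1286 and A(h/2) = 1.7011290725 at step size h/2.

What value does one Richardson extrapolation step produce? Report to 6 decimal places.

1.700371

Error is O(h^3); halving h shrinks it by 2^3 = 8.
Weighted: 13.6090325800 − 1.7064345089 = 11.9025980711
Denominator 8 − 1 = 7.
11.9025980711 ÷ 7 = 1.7003711530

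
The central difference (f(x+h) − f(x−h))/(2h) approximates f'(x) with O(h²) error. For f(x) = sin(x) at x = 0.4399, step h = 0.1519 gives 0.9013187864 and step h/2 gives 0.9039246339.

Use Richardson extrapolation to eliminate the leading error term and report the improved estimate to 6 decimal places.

0.904793

Leading term ∝ h^2; use weight 4 = 2^2.
Difference of the inputs: 0.9039246339 − 0.9013187864 = 0.0026058475
Correction (A(h/2) − A(h))/(4 − 1) = 0.0026058475/3 = 0.0008686158
R = A(h/2) + (A(h/2) − A(h))/3 = 0.9039246339 + 0.0008686158 = 0.9047932497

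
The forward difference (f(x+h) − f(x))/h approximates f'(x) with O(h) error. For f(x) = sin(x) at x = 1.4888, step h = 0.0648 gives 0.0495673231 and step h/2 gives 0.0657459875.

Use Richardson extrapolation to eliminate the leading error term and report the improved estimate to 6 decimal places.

0.081925

The method has order 1: 2^1 = 2.
Numerator 2×A(h/2) − A(h) = 2×0.0657459875 − 0.0495673231 = 0.0819246519
(2×0.0657459875 − 0.0495673231)/(2 − 1) = 0.0819246519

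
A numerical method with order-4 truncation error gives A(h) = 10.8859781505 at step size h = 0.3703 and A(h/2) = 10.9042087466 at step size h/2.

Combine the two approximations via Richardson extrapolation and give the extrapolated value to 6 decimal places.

The method has order 4: 2^4 = 16.
Weighted: 174.4673399456 − 10.8859781505 = 163.5813617951
Denominator 16 − 1 = 15.
Extrapolated: 163.5813617951 / 15 = 10.9054241197

10.905424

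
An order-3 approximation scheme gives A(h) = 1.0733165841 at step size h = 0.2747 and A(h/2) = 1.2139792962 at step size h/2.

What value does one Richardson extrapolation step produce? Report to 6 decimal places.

1.234074

Order 3 gives 2^r = 8 and 2^r − 1 = 7.
Numerator 8 × A(h/2) − A(h) = 8 × 1.2139792962 − 1.0733165841 = 8.6385177855
Divide by 2^3 − 1 = 7.
8.6385177855 ÷ 7 = 1.2340739694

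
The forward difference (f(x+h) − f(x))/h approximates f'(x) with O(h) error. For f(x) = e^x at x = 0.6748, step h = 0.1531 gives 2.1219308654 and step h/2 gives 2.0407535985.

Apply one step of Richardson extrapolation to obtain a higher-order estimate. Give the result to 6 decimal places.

Order 1 gives 2^r = 2 and 2^r − 1 = 1.
2 × 2.0407535985 = 4.0815071970; subtract 2.1219308654 → 1.9595763316
Divide by 2^1 − 1 = 1.
Result: 1.9595763316
Shift from A(h/2): −0.0811772669.

1.959576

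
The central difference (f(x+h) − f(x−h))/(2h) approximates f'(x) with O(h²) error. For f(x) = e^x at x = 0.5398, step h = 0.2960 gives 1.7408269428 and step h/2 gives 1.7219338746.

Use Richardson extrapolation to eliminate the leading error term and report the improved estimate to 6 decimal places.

r = 2: numerator weight 4, denominator 3.
Weighted: 6.8877354984 − 1.7408269428 = 5.1469085556
(4×1.7219338746 − 1.7408269428)/(4 − 1) = 1.7156361852

1.715636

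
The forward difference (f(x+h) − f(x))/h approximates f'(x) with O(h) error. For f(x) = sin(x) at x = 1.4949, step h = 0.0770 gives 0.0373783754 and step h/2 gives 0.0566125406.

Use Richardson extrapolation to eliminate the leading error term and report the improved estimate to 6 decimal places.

0.075847

With r = 1 the leading error scales as h^1, so the weight is 2^1 = 2.
Top: 2(0.0566125406) − (0.0373783754) = 0.0758467058
R = 0.0758467058/1 = 0.0758467058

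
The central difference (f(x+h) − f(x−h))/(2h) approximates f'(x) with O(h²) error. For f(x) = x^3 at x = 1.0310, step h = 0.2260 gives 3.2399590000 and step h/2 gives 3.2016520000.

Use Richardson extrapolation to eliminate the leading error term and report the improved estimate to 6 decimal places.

3.188883

Error is O(h^2); halving h shrinks it by 2^2 = 4.
Weighted: 12.8066080000 − 3.2399590000 = 9.5666490000
Denominator 4 − 1 = 3.
Result: 3.1888830000
Gap between inputs: 3.831e-02; correction applied: −0.0127690000.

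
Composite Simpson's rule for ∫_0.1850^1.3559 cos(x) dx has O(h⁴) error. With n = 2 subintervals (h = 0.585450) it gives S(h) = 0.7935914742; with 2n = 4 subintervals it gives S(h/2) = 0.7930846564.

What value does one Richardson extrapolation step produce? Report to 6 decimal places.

Error is O(h^4); halving h shrinks it by 2^4 = 16.
16*0.7930846564 − 0.7935914742 = 11.8957630282
Denominator 16 − 1 = 15.
11.8957630282 ÷ 15 = 0.7930508685

0.793051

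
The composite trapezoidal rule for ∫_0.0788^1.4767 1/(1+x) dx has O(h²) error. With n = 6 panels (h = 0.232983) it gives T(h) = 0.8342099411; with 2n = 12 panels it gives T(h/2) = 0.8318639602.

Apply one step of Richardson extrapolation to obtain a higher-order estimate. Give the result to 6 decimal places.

0.831082

Leading term ∝ h^2; use weight 4 = 2^2.
2^2 × A(h/2) = 3.3274558408; minus A(h) gives 2.4932458997.
Denominator 4 − 1 = 3.
Extrapolated: 2.4932458997 / 3 = 0.8310819666
Shift from A(h/2): −0.0007819936.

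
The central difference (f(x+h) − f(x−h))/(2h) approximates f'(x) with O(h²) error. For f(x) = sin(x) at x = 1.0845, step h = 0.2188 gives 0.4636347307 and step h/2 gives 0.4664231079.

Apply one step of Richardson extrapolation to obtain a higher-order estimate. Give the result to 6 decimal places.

With r = 2 the leading error scales as h^2, so the weight is 2^2 = 4.
4·0.4664231079 = 1.8656924316; subtract 0.4636347307 → 1.4020577009
R = 1.4020577009/3 = 0.4673525670

0.467353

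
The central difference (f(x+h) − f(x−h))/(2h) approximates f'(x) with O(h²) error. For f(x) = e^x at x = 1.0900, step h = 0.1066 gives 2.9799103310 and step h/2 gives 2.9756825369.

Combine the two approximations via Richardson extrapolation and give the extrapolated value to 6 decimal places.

The method has order 2: 2^2 = 4.
4*2.9756825369 = 11.9027301476; subtract 2.9799103310 → 8.9228198166
Denominator 4 − 1 = 3.
(4*2.9756825369 − 2.9799103310)/(4 − 1) = 2.9742732722

2.974273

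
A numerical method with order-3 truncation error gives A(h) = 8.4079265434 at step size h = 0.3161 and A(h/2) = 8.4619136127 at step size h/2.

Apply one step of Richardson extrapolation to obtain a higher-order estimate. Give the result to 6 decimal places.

8.469626

r = 3: numerator weight 8, denominator 7.
8×8.4619136127 = 67.6953089016; 67.6953089016 − 8.4079265434 = 59.2873823582
59.2873823582 ÷ 7 = 8.4696260512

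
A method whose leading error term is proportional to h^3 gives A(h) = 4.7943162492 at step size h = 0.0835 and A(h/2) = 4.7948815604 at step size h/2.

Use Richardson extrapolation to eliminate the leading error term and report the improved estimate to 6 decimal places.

With r = 3 the leading error scales as h^3, so the weight is 2^3 = 8.
Top: 8(4.7948815604) − (4.7943162492) = 33.5647362340
Denominator 8 − 1 = 7.
Result: 4.7949623191
Shift from A(h/2): +0.0000807587.

4.794962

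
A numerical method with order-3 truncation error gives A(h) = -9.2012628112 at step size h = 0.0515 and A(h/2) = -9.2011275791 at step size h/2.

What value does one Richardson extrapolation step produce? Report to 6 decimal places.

-9.201108

Method order is 3; weight 2^3 = 8.
8×(-9.2011275791) = -73.6090206328; (-73.6090206328) − (-9.2012628112) = -64.4077578216
Divide by 2^3 − 1 = 7.
(8×(-9.2011275791) − (-9.2012628112))/(8 − 1) = -9.2011082602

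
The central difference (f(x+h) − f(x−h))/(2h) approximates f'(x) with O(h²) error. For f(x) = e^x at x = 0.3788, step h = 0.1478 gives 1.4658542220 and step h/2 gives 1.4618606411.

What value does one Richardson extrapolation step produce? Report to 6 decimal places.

r = 2: numerator weight 4, denominator 3.
Weighted: 5.8474425644 − 1.4658542220 = 4.3815883424
Extrapolated: 4.3815883424 / 3 = 1.4605294475

1.460529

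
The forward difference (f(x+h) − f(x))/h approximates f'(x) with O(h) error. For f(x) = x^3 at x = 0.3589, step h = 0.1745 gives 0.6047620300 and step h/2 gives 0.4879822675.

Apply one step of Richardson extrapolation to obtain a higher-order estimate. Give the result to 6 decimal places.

r = 1: numerator weight 2, denominator 1.
2 × 0.4879822675 − 0.6047620300 = 0.3712025050
Denominator 2 − 1 = 1.
(2 × 0.4879822675 − 0.6047620300)/(2 − 1) = 0.3712025050

0.371203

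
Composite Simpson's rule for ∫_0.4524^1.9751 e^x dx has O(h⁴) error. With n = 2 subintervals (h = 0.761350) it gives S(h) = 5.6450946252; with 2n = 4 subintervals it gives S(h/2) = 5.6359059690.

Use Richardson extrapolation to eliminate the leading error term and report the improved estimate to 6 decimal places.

r = 4, so 2^r = 16.
16×5.6359059690 = 90.1744955040; subtract 5.6450946252 → 84.5294008788
(16×5.6359059690 − 5.6450946252)/(16 − 1) = 5.6352933919

5.635293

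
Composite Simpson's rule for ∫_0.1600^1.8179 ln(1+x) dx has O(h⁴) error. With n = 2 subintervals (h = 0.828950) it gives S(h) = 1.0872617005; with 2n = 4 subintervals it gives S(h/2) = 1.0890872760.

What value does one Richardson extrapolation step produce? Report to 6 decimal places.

r = 4: numerator weight 16, denominator 15.
2^4 × A(h/2) = 17.4253964160; minus A(h) gives 16.3381347155.
Extrapolated: 16.3381347155 / 15 = 1.0892089810
Shift from A(h/2): +0.0001217050.

1.089209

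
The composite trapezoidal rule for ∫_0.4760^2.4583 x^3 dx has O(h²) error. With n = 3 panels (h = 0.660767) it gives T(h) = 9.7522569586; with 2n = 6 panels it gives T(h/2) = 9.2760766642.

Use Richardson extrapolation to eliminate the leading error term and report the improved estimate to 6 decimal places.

9.117350

Method order is 2; weight 2^2 = 4.
4×9.2760766642 − 9.7522569586 = 27.3520496982
R = 27.3520496982/3 = 9.1173498994
Correction |R − A(h/2)| = 1.587e-01; gap |A(h/2) − A(h)| = 4.762e-01.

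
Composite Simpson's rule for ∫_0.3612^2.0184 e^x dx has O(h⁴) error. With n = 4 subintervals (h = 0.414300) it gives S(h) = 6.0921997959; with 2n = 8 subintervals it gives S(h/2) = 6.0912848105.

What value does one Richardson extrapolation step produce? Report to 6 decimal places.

r = 4, so 2^r = 16.
A(h/2) − A(h) = 6.0912848105 − 6.0921997959 = -0.0009149854
Divide by 2^4 − 1 = 15: (-0.0009149854)/15 = -0.0000609990
R = 6.0912848105 − 0.0000609990 = 6.0912238115

6.091224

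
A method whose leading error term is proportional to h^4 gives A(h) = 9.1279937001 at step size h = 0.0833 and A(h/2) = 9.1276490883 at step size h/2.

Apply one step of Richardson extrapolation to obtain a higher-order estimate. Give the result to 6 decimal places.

Error is O(h^4); halving h shrinks it by 2^4 = 16.
Numerator 16·A(h/2) − A(h) = 16·9.1276490883 − 9.1279937001 = 136.9143917127
Denominator 16 − 1 = 15.
So the Richardson estimate is 9.1276261142.

9.127626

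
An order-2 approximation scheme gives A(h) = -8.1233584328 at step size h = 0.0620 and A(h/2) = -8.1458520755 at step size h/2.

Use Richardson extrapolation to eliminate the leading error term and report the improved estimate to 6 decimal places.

-8.153350

Method order is 2; weight 2^2 = 4.
4×(-8.1458520755) = -32.5834083020; (-32.5834083020) − (-8.1233584328) = -24.4600498692
R = (-24.4600498692)/3 = -8.1533499564
Correction |R − A(h/2)| = 7.498e-03; gap |A(h/2) − A(h)| = 2.249e-02.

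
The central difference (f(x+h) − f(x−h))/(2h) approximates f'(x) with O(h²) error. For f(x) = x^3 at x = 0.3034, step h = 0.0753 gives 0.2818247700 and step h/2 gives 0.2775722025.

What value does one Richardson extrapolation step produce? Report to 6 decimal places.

Method order is 2; weight 2^2 = 4.
4 × 0.2775722025 − 0.2818247700 = 0.8284640400
0.8284640400 ÷ 3 = 0.2761546800
Gap between inputs: 4.253e-03; correction applied: −0.0014175225.

0.276155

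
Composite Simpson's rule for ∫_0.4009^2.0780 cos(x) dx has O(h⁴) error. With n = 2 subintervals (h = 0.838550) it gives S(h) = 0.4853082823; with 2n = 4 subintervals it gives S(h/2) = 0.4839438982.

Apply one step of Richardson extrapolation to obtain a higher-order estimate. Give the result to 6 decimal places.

With r = 4 the leading error scales as h^4, so the weight is 2^4 = 16.
Difference of the inputs: 0.4839438982 − 0.4853082823 = -0.0013643841
Divide by 2^4 − 1 = 15: (-0.0013643841)/15 = -0.0000909589
R = A(h/2) + (A(h/2) − A(h))/15 = 0.4839438982 − 0.0000909589 = 0.4838529393
Shift from A(h/2): −0.0000909589.

0.483853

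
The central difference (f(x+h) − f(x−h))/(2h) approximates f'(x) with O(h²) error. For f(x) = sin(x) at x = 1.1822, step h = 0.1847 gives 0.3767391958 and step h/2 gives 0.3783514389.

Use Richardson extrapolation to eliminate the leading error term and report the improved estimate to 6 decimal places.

0.378889

Leading term ∝ h^2; use weight 4 = 2^2.
Numerator 4·A(h/2) − A(h) = 4·0.3783514389 − 0.3767391958 = 1.1366665598
R = 1.1366665598/3 = 0.3788888533
Correction |R − A(h/2)| = 5.374e-04; gap |A(h/2) − A(h)| = 1.612e-03.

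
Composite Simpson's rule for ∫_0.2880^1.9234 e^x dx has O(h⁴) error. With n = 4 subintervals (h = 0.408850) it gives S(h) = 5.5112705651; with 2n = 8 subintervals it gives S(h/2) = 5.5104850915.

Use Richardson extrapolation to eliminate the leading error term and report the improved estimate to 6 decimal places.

With r = 4 the leading error scales as h^4, so the weight is 2^4 = 16.
Weighted: 88.1677614640 − 5.5112705651 = 82.6564908989
Denominator 16 − 1 = 15.
Extrapolated: 82.6564908989 / 15 = 5.5104327266

5.510433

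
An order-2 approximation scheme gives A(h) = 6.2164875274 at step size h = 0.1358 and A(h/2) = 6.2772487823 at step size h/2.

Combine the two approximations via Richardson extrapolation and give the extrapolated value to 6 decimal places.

Error is O(h^2); halving h shrinks it by 2^2 = 4.
4 × 6.2772487823 = 25.1089951292; subtract 6.2164875274 → 18.8925076018
Divide by 2^2 − 1 = 3.
So the Richardson estimate is 6.2975025339.
Gap between inputs: 6.076e-02; correction applied: +0.0202537516.

6.297503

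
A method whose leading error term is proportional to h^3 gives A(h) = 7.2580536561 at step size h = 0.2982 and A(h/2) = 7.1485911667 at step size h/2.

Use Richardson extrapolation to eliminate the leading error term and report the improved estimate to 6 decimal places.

7.132954

Leading term ∝ h^3; use weight 8 = 2^3.
Numerator 8·A(h/2) − A(h) = 8·7.1485911667 − 7.2580536561 = 49.9306756775
R = 49.9306756775/7 = 7.1329536682
Correction |R − A(h/2)| = 1.564e-02; gap |A(h/2) − A(h)| = 1.095e-01.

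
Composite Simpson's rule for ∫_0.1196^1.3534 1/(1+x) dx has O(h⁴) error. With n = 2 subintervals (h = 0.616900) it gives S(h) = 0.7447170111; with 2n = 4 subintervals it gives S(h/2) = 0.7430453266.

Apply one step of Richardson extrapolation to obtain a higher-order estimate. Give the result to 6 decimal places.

0.742934

Method order is 4; weight 2^4 = 16.
16 × 0.7430453266 = 11.8887252256; 11.8887252256 − 0.7447170111 = 11.1440082145
Divide by 2^4 − 1 = 15.
R = 11.1440082145/15 = 0.7429338810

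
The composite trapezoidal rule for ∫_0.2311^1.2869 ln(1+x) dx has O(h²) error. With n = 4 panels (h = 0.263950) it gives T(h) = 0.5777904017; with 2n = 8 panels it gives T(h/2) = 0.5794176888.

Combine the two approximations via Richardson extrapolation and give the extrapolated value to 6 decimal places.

0.579960

The method has order 2: 2^2 = 4.
2^2×A(h/2) = 2.3176707552; minus A(h) gives 1.7398803535.
1.7398803535 ÷ 3 = 0.5799601178
Shift from A(h/2): +0.0005424290.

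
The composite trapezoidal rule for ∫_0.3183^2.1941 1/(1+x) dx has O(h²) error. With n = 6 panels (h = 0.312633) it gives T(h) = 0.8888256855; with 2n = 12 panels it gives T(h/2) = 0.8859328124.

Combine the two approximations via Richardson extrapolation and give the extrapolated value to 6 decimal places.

r = 2, so 2^r = 4.
A(h/2) − A(h) = 0.8859328124 − 0.8888256855 = -0.0028928731
Divide by 2^2 − 1 = 3: (-0.0028928731)/3 = -0.0009642910
R = 0.8859328124 − 0.0009642910 = 0.8849685214
Correction |R − A(h/2)| = 9.643e-04; gap |A(h/2) − A(h)| = 2.893e-03.

0.884969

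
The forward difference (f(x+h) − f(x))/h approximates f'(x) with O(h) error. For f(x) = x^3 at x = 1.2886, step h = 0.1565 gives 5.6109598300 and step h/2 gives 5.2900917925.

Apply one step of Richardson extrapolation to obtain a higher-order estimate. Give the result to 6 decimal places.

Leading term ∝ h^1; use weight 2 = 2^1.
Numerator 2 × A(h/2) − A(h) = 2 × 5.2900917925 − 5.6109598300 = 4.9692237550
Divide by 2^1 − 1 = 1.
R = 4.9692237550/1 = 4.9692237550
Gap between inputs: 3.209e-01; correction applied: −0.3208680375.

4.969224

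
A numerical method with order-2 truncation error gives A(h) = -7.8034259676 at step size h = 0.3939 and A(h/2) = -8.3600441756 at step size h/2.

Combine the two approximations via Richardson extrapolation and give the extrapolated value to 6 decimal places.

Method order is 2; weight 2^2 = 4.
Numerator 4 × A(h/2) − A(h) = 4 × (-8.3600441756) − (-7.8034259676) = -25.6367507348
Denominator 4 − 1 = 3.
(4 × (-8.3600441756) − (-7.8034259676))/(4 − 1) = -8.5455835783

-8.545584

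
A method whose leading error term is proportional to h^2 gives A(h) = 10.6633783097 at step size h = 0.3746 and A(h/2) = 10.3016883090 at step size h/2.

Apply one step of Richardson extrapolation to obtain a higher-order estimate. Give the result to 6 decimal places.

r = 2, so 2^r = 4.
4*10.3016883090 = 41.2067532360; subtract 10.6633783097 → 30.5433749263
Divide by 2^2 − 1 = 3.
(4*10.3016883090 − 10.6633783097)/(4 − 1) = 10.1811249754

10.181125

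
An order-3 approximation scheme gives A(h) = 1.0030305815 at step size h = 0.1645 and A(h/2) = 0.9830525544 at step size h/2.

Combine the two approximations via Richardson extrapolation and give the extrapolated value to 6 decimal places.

Leading term ∝ h^3; use weight 8 = 2^3.
8*0.9830525544 = 7.8644204352; subtract 1.0030305815 → 6.8613898537
Divide by 2^3 − 1 = 7.
R = 6.8613898537/7 = 0.9801985505
Gap between inputs: 1.998e-02; correction applied: −0.0028540039.

0.980199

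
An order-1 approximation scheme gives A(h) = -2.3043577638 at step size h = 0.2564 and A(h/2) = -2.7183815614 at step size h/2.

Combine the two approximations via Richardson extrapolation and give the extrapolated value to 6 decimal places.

Error is O(h^1); halving h shrinks it by 2^1 = 2.
Numerator 2·A(h/2) − A(h) = 2·(-2.7183815614) − (-2.3043577638) = -3.1324053590
R = (-3.1324053590)/1 = -3.1324053590

-3.132405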